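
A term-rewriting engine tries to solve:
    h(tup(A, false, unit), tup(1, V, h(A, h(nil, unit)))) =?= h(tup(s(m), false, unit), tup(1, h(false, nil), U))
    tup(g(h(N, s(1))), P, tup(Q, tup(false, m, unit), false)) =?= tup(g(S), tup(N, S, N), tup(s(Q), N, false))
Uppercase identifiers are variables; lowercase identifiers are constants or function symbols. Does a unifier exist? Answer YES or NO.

Decompose h/2: tup(A, false, unit) =?= tup(s(m), false, unit),  tup(1, V, h(A, h(nil, unit))) =?= tup(1, h(false, nil), U).
Decompose tup/3: A =?= s(m),  false =?= false,  unit =?= unit.
Bind A := s(m); substituting into the one remaining equation that mentions A gives: tup(1, V, h(s(m), h(nil, unit))) =?= tup(1, h(false, nil), U).
Delete trivial equation false =?= false.
Delete trivial equation unit =?= unit.
Decompose tup/3: 1 =?= 1,  V =?= h(false, nil),  h(s(m), h(nil, unit)) =?= U.
Delete trivial equation 1 =?= 1.
Bind V := h(false, nil); no other remaining equation mentions V.
Bind U := h(s(m), h(nil, unit)); no other remaining equation mentions U.
Decompose tup/3: g(h(N, s(1))) =?= g(S),  P =?= tup(N, S, N),  tup(Q, tup(false, m, unit), false) =?= tup(s(Q), N, false).
Decompose g/1: h(N, s(1)) =?= S.
Bind S := h(N, s(1)); substituting into the one remaining equation that mentions S gives: P =?= tup(N, h(N, s(1)), N).
Bind P := tup(N, h(N, s(1)), N); no other remaining equation mentions P.
Decompose tup/3: Q =?= s(Q),  tup(false, m, unit) =?= N,  false =?= false.
Occurs check fails: Q occurs in s(Q); the equation Q =?= s(Q) has no finite solution.

NO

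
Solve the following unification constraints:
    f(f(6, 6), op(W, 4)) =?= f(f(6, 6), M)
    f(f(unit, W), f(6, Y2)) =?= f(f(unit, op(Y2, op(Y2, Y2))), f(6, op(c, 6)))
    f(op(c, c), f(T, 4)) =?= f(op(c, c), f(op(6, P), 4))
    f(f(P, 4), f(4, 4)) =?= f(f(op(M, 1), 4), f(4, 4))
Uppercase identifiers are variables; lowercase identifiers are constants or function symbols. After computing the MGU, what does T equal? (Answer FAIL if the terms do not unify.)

op(6, op(op(op(op(c, 6), op(op(c, 6), op(c, 6))), 4), 1))

Decompose f/2: f(6, 6) =?= f(6, 6),  op(W, 4) =?= M.
Delete trivial equation f(6, 6) =?= f(6, 6).
Bind M := op(W, 4); substituting into the one remaining equation that mentions M gives: f(f(P, 4), f(4, 4)) =?= f(f(op(op(W, 4), 1), 4), f(4, 4)).
Decompose f/2: f(unit, W) =?= f(unit, op(Y2, op(Y2, Y2))),  f(6, Y2) =?= f(6, op(c, 6)).
Decompose f/2: unit =?= unit,  W =?= op(Y2, op(Y2, Y2)).
Delete trivial equation unit =?= unit.
Bind W := op(Y2, op(Y2, Y2)); substituting into the one remaining equation that mentions W gives: f(f(P, 4), f(4, 4)) =?= f(f(op(op(op(Y2, op(Y2, Y2)), 4), 1), 4), f(4, 4)). Substituting into the earlier binding gives M := op(op(Y2, op(Y2, Y2)), 4).
Decompose f/2: 6 =?= 6,  Y2 =?= op(c, 6).
Delete trivial equation 6 =?= 6.
Bind Y2 := op(c, 6); substituting into the one remaining equation that mentions Y2 gives: f(f(P, 4), f(4, 4)) =?= f(f(op(op(op(op(c, 6), op(op(c, 6), op(c, 6))), 4), 1), 4), f(4, 4)). Substituting into the earlier bindings gives M := op(op(op(c, 6), op(op(c, 6), op(c, 6))), 4), W := op(op(c, 6), op(op(c, 6), op(c, 6))).
Decompose f/2: op(c, c) =?= op(c, c),  f(T, 4) =?= f(op(6, P), 4).
Delete trivial equation op(c, c) =?= op(c, c).
Decompose f/2: T =?= op(6, P),  4 =?= 4.
Bind T := op(6, P); no other remaining equation mentions T.
Delete trivial equation 4 =?= 4.
Decompose f/2: f(P, 4) =?= f(op(op(op(op(c, 6), op(op(c, 6), op(c, 6))), 4), 1), 4),  f(4, 4) =?= f(4, 4).
Decompose f/2: P =?= op(op(op(op(c, 6), op(op(c, 6), op(c, 6))), 4), 1),  4 =?= 4.
Bind P := op(op(op(op(c, 6), op(op(c, 6), op(c, 6))), 4), 1); no other remaining equation mentions P. Substituting into the earlier binding gives T := op(6, op(op(op(op(c, 6), op(op(c, 6), op(c, 6))), 4), 1)).
Delete trivial equation 4 =?= 4.
Delete trivial equation f(4, 4) =?= f(4, 4).
MGU = { M -> op(op(op(c, 6), op(op(c, 6), op(c, 6))), 4), W -> op(op(c, 6), op(op(c, 6), op(c, 6))), Y2 -> op(c, 6), T -> op(6, op(op(op(op(c, 6), op(op(c, 6), op(c, 6))), 4), 1)), P -> op(op(op(op(c, 6), op(op(c, 6), op(c, 6))), 4), 1) }, so T -> op(6, op(op(op(op(c, 6), op(op(c, 6), op(c, 6))), 4), 1)).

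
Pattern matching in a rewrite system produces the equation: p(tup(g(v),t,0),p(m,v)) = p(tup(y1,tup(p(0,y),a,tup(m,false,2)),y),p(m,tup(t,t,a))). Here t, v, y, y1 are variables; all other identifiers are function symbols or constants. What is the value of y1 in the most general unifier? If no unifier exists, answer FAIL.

Decompose p/2: tup(g(v),t,0) = tup(y1,tup(p(0,y),a,tup(m,false,2)),y),  p(m,v) = p(m,tup(t,t,a)).
Decompose tup/3: g(v) = y1,  t = tup(p(0,y),a,tup(m,false,2)),  0 = y.
Bind y1 := g(v); no other remaining equation mentions y1.
Bind t := tup(p(0,y),a,tup(m,false,2)); substituting into the one remaining equation that mentions t gives: p(m,v) = p(m,tup(tup(p(0,y),a,tup(m,false,2)),tup(p(0,y),a,tup(m,false,2)),a)).
Bind y := 0; substituting into the remaining equation gives: p(m,v) = p(m,tup(tup(p(0,0),a,tup(m,false,2)),tup(p(0,0),a,tup(m,false,2)),a)). Substituting into the earlier binding gives t := tup(p(0,0),a,tup(m,false,2)).
Decompose p/2: m = m,  v = tup(tup(p(0,0),a,tup(m,false,2)),tup(p(0,0),a,tup(m,false,2)),a).
Delete trivial equation m = m.
Bind v := tup(tup(p(0,0),a,tup(m,false,2)),tup(p(0,0),a,tup(m,false,2)),a). Substituting into the earlier binding gives y1 := g(tup(tup(p(0,0),a,tup(m,false,2)),tup(p(0,0),a,tup(m,false,2)),a)).
MGU = { y1 := g(tup(tup(p(0,0),a,tup(m,false,2)),tup(p(0,0),a,tup(m,false,2)),a)), t := tup(p(0,0),a,tup(m,false,2)), y := 0, v := tup(tup(p(0,0),a,tup(m,false,2)),tup(p(0,0),a,tup(m,false,2)),a) }, so y1 := g(tup(tup(p(0,0),a,tup(m,false,2)),tup(p(0,0),a,tup(m,false,2)),a)).

g(tup(tup(p(0,0),a,tup(m,false,2)),tup(p(0,0),a,tup(m,false,2)),a))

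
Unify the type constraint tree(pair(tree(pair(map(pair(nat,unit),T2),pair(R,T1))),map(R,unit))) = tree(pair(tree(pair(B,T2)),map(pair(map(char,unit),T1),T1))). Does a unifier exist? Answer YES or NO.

Decompose tree/1: pair(tree(pair(map(pair(nat,unit),T2),pair(R,T1))),map(R,unit)) = pair(tree(pair(B,T2)),map(pair(map(char,unit),T1),T1)).
Decompose pair/2: tree(pair(map(pair(nat,unit),T2),pair(R,T1))) = tree(pair(B,T2)),  map(R,unit) = map(pair(map(char,unit),T1),T1).
Decompose tree/1: pair(map(pair(nat,unit),T2),pair(R,T1)) = pair(B,T2).
Decompose pair/2: map(pair(nat,unit),T2) = B,  pair(R,T1) = T2.
Bind B := map(pair(nat,unit),T2); no other remaining equation mentions B.
Bind T2 := pair(R,T1); no other remaining equation mentions T2. Substituting into the earlier binding gives B := map(pair(nat,unit),pair(R,T1)).
Decompose map/2: R = pair(map(char,unit),T1),  unit = T1.
Bind R := pair(map(char,unit),T1); no other remaining equation mentions R. Substituting into the earlier bindings gives B := map(pair(nat,unit),pair(pair(map(char,unit),T1),T1)), T2 := pair(pair(map(char,unit),T1),T1).
Bind T1 := unit. Substituting into the earlier bindings gives B := map(pair(nat,unit),pair(pair(map(char,unit),unit),unit)), T2 := pair(pair(map(char,unit),unit),unit), R := pair(map(char,unit),unit).
No equations remain and no clash or occurs-check failure arose, so a unifier exists.

YES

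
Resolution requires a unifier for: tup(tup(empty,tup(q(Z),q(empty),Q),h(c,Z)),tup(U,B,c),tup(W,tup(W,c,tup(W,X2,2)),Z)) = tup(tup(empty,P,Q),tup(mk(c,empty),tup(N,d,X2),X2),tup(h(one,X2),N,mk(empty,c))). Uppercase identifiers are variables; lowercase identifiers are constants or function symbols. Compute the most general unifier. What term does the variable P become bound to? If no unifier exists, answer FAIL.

Decompose tup/3: tup(empty,tup(q(Z),q(empty),Q),h(c,Z)) = tup(empty,P,Q),  tup(U,B,c) = tup(mk(c,empty),tup(N,d,X2),X2),  tup(W,tup(W,c,tup(W,X2,2)),Z) = tup(h(one,X2),N,mk(empty,c)).
Decompose tup/3: empty = empty,  tup(q(Z),q(empty),Q) = P,  h(c,Z) = Q.
Delete trivial equation empty = empty.
Bind P := tup(q(Z),q(empty),Q); no other remaining equation mentions P.
Bind Q := h(c,Z); no other remaining equation mentions Q. Substituting into the earlier binding gives P := tup(q(Z),q(empty),h(c,Z)).
Decompose tup/3: U = mk(c,empty),  B = tup(N,d,X2),  c = X2.
Bind U := mk(c,empty); no other remaining equation mentions U.
Bind B := tup(N,d,X2); no other remaining equation mentions B.
Bind X2 := c; substituting into the remaining equation gives: tup(W,tup(W,c,tup(W,c,2)),Z) = tup(h(one,c),N,mk(empty,c)). Substituting into the earlier binding gives B := tup(N,d,c).
Decompose tup/3: W = h(one,c),  tup(W,c,tup(W,c,2)) = N,  Z = mk(empty,c).
Bind W := h(one,c); substituting into the one remaining equation that mentions W gives: tup(h(one,c),c,tup(h(one,c),c,2)) = N.
Bind N := tup(h(one,c),c,tup(h(one,c),c,2)); no other remaining equation mentions N. Substituting into the earlier binding gives B := tup(tup(h(one,c),c,tup(h(one,c),c,2)),d,c).
Bind Z := mk(empty,c). Substituting into the earlier bindings gives P := tup(q(mk(empty,c)),q(empty),h(c,mk(empty,c))), Q := h(c,mk(empty,c)).
MGU = { P ↦ tup(q(mk(empty,c)),q(empty),h(c,mk(empty,c))), Q ↦ h(c,mk(empty,c)), U ↦ mk(c,empty), B ↦ tup(tup(h(one,c),c,tup(h(one,c),c,2)),d,c), X2 ↦ c, W ↦ h(one,c), N ↦ tup(h(one,c),c,tup(h(one,c),c,2)), Z ↦ mk(empty,c) }, so P ↦ tup(q(mk(empty,c)),q(empty),h(c,mk(empty,c))).

tup(q(mk(empty,c)),q(empty),h(c,mk(empty,c)))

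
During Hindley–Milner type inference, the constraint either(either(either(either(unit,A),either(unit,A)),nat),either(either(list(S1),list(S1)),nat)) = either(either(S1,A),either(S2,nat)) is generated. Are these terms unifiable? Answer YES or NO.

Decompose either/2: either(either(either(unit,A),either(unit,A)),nat) = either(S1,A),  either(either(list(S1),list(S1)),nat) = either(S2,nat).
Decompose either/2: either(either(unit,A),either(unit,A)) = S1,  nat = A.
Bind S1 := either(either(unit,A),either(unit,A)); substituting into the one remaining equation that mentions S1 gives: either(either(list(either(either(unit,A),either(unit,A))),list(either(either(unit,A),either(unit,A)))),nat) = either(S2,nat).
Bind A := nat; substituting into the remaining equation gives: either(either(list(either(either(unit,nat),either(unit,nat))),list(either(either(unit,nat),either(unit,nat)))),nat) = either(S2,nat). Substituting into the earlier binding gives S1 := either(either(unit,nat),either(unit,nat)).
Decompose either/2: either(list(either(either(unit,nat),either(unit,nat))),list(either(either(unit,nat),either(unit,nat)))) = S2,  nat = nat.
Bind S2 := either(list(either(either(unit,nat),either(unit,nat))),list(either(either(unit,nat),either(unit,nat)))); no other remaining equation mentions S2.
Delete trivial equation nat = nat.
No equations remain and no clash or occurs-check failure arose, so a unifier exists.

YES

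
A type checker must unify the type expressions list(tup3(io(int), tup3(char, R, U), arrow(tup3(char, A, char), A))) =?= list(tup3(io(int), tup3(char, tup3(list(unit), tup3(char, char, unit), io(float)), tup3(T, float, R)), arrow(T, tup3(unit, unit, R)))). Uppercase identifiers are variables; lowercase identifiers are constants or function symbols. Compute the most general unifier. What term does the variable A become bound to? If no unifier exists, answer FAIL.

tup3(unit, unit, tup3(list(unit), tup3(char, char, unit), io(float)))

Decompose list/1: tup3(io(int), tup3(char, R, U), arrow(tup3(char, A, char), A)) =?= tup3(io(int), tup3(char, tup3(list(unit), tup3(char, char, unit), io(float)), tup3(T, float, R)), arrow(T, tup3(unit, unit, R))).
Decompose tup3/3: io(int) =?= io(int),  tup3(char, R, U) =?= tup3(char, tup3(list(unit), tup3(char, char, unit), io(float)), tup3(T, float, R)),  arrow(tup3(char, A, char), A) =?= arrow(T, tup3(unit, unit, R)).
Delete trivial equation io(int) =?= io(int).
Decompose tup3/3: char =?= char,  R =?= tup3(list(unit), tup3(char, char, unit), io(float)),  U =?= tup3(T, float, R).
Delete trivial equation char =?= char.
Bind R := tup3(list(unit), tup3(char, char, unit), io(float)); substituting into the remaining equations gives: U =?= tup3(T, float, tup3(list(unit), tup3(char, char, unit), io(float))),  arrow(tup3(char, A, char), A) =?= arrow(T, tup3(unit, unit, tup3(list(unit), tup3(char, char, unit), io(float)))).
Bind U := tup3(T, float, tup3(list(unit), tup3(char, char, unit), io(float))); no other remaining equation mentions U.
Decompose arrow/2: tup3(char, A, char) =?= T,  A =?= tup3(unit, unit, tup3(list(unit), tup3(char, char, unit), io(float))).
Bind T := tup3(char, A, char); no other remaining equation mentions T. Substituting into the earlier binding gives U := tup3(tup3(char, A, char), float, tup3(list(unit), tup3(char, char, unit), io(float))).
Bind A := tup3(unit, unit, tup3(list(unit), tup3(char, char, unit), io(float))). Substituting into the earlier bindings gives U := tup3(tup3(char, tup3(unit, unit, tup3(list(unit), tup3(char, char, unit), io(float))), char), float, tup3(list(unit), tup3(char, char, unit), io(float))), T := tup3(char, tup3(unit, unit, tup3(list(unit), tup3(char, char, unit), io(float))), char).
MGU = { R ↦ tup3(list(unit), tup3(char, char, unit), io(float)), U ↦ tup3(tup3(char, tup3(unit, unit, tup3(list(unit), tup3(char, char, unit), io(float))), char), float, tup3(list(unit), tup3(char, char, unit), io(float))), T ↦ tup3(char, tup3(unit, unit, tup3(list(unit), tup3(char, char, unit), io(float))), char), A ↦ tup3(unit, unit, tup3(list(unit), tup3(char, char, unit), io(float))) }, so A ↦ tup3(unit, unit, tup3(list(unit), tup3(char, char, unit), io(float))).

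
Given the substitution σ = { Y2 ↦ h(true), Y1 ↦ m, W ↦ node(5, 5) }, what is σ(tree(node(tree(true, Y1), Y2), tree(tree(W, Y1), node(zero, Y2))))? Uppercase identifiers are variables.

Replace each occurrence of Y2 with h(true).
Replace each occurrence of Y1 with m.
Replace each occurrence of W with node(5, 5).
Result: tree(node(tree(true, m), h(true)), tree(tree(node(5, 5), m), node(zero, h(true)))).

tree(node(tree(true, m), h(true)), tree(tree(node(5, 5), m), node(zero, h(true))))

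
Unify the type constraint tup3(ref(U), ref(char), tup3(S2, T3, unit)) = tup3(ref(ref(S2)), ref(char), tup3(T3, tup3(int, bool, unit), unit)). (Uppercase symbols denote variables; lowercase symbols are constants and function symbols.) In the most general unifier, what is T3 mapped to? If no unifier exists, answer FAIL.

tup3(int, bool, unit)

Decompose tup3/3: ref(U) = ref(ref(S2)),  ref(char) = ref(char),  tup3(S2, T3, unit) = tup3(T3, tup3(int, bool, unit), unit).
Decompose ref/1: U = ref(S2).
Bind U := ref(S2); no other remaining equation mentions U.
Delete trivial equation ref(char) = ref(char).
Decompose tup3/3: S2 = T3,  T3 = tup3(int, bool, unit),  unit = unit.
Bind S2 := T3; no other remaining equation mentions S2. Substituting into the earlier binding gives U := ref(T3).
Bind T3 := tup3(int, bool, unit); no other remaining equation mentions T3. Substituting into the earlier bindings gives U := ref(tup3(int, bool, unit)), S2 := tup3(int, bool, unit).
Delete trivial equation unit = unit.
MGU = { U ↦ ref(tup3(int, bool, unit)), S2 ↦ tup3(int, bool, unit), T3 ↦ tup3(int, bool, unit) }, so T3 ↦ tup3(int, bool, unit).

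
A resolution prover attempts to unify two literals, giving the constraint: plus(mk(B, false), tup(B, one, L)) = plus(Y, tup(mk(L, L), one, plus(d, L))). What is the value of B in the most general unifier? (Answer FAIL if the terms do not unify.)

Decompose plus/2: mk(B, false) = Y,  tup(B, one, L) = tup(mk(L, L), one, plus(d, L)).
Bind Y := mk(B, false); no other remaining equation mentions Y.
Decompose tup/3: B = mk(L, L),  one = one,  L = plus(d, L).
Bind B := mk(L, L); no other remaining equation mentions B. Substituting into the earlier binding gives Y := mk(mk(L, L), false).
Delete trivial equation one = one.
Occurs check fails: L occurs in plus(d, L); the equation L = plus(d, L) has no finite solution.

FAIL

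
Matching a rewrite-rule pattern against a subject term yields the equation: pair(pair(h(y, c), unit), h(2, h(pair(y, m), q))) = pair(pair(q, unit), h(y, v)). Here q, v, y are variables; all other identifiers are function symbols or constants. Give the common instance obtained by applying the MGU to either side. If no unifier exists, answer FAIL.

Decompose pair/2: pair(h(y, c), unit) = pair(q, unit),  h(2, h(pair(y, m), q)) = h(y, v).
Decompose pair/2: h(y, c) = q,  unit = unit.
Bind q := h(y, c); substituting into the one remaining equation that mentions q gives: h(2, h(pair(y, m), h(y, c))) = h(y, v).
Delete trivial equation unit = unit.
Decompose h/2: 2 = y,  h(pair(y, m), h(y, c)) = v.
Bind y := 2; substituting into the remaining equation gives: h(pair(2, m), h(2, c)) = v. Substituting into the earlier binding gives q := h(2, c).
Bind v := h(pair(2, m), h(2, c)).
Applying the MGU to either side gives pair(pair(h(2, c), unit), h(2, h(pair(2, m), h(2, c)))).

pair(pair(h(2, c), unit), h(2, h(pair(2, m), h(2, c))))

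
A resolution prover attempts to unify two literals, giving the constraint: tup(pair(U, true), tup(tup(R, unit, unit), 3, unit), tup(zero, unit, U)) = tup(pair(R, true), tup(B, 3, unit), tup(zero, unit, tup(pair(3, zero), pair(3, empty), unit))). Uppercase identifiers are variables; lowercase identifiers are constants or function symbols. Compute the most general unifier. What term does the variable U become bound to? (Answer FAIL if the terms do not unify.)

tup(pair(3, zero), pair(3, empty), unit)

Decompose tup/3: pair(U, true) = pair(R, true),  tup(tup(R, unit, unit), 3, unit) = tup(B, 3, unit),  tup(zero, unit, U) = tup(zero, unit, tup(pair(3, zero), pair(3, empty), unit)).
Decompose pair/2: U = R,  true = true.
Bind U := R; substituting into the one remaining equation that mentions U gives: tup(zero, unit, R) = tup(zero, unit, tup(pair(3, zero), pair(3, empty), unit)).
Delete trivial equation true = true.
Decompose tup/3: tup(R, unit, unit) = B,  3 = 3,  unit = unit.
Bind B := tup(R, unit, unit); no other remaining equation mentions B.
Delete trivial equation 3 = 3.
Delete trivial equation unit = unit.
Decompose tup/3: zero = zero,  unit = unit,  R = tup(pair(3, zero), pair(3, empty), unit).
Delete trivial equation zero = zero.
Delete trivial equation unit = unit.
Bind R := tup(pair(3, zero), pair(3, empty), unit). Substituting into the earlier bindings gives U := tup(pair(3, zero), pair(3, empty), unit), B := tup(tup(pair(3, zero), pair(3, empty), unit), unit, unit).
MGU = { U ↦ tup(pair(3, zero), pair(3, empty), unit), B ↦ tup(tup(pair(3, zero), pair(3, empty), unit), unit, unit), R ↦ tup(pair(3, zero), pair(3, empty), unit) }, so U ↦ tup(pair(3, zero), pair(3, empty), unit).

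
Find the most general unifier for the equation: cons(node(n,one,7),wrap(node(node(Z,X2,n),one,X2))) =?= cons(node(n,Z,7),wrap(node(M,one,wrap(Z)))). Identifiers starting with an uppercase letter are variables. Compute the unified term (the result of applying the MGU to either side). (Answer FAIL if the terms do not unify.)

Decompose cons/2: node(n,one,7) =?= node(n,Z,7),  wrap(node(node(Z,X2,n),one,X2)) =?= wrap(node(M,one,wrap(Z))).
Decompose node/3: n =?= n,  one =?= Z,  7 =?= 7.
Delete trivial equation n =?= n.
Bind Z := one; substituting into the one remaining equation that mentions Z gives: wrap(node(node(one,X2,n),one,X2)) =?= wrap(node(M,one,wrap(one))).
Delete trivial equation 7 =?= 7.
Decompose wrap/1: node(node(one,X2,n),one,X2) =?= node(M,one,wrap(one)).
Decompose node/3: node(one,X2,n) =?= M,  one =?= one,  X2 =?= wrap(one).
Bind M := node(one,X2,n); no other remaining equation mentions M.
Delete trivial equation one =?= one.
Bind X2 := wrap(one). Substituting into the earlier binding gives M := node(one,wrap(one),n).
Applying the MGU to either side gives cons(node(n,one,7),wrap(node(node(one,wrap(one),n),one,wrap(one)))).

cons(node(n,one,7),wrap(node(node(one,wrap(one),n),one,wrap(one))))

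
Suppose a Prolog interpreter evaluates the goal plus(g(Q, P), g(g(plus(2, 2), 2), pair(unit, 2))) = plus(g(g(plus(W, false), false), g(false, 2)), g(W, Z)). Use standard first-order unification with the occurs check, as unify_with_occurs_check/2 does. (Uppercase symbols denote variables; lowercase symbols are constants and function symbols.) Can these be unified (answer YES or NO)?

YES

Decompose plus/2: g(Q, P) = g(g(plus(W, false), false), g(false, 2)),  g(g(plus(2, 2), 2), pair(unit, 2)) = g(W, Z).
Decompose g/2: Q = g(plus(W, false), false),  P = g(false, 2).
Bind Q := g(plus(W, false), false); no other remaining equation mentions Q.
Bind P := g(false, 2); no other remaining equation mentions P.
Decompose g/2: g(plus(2, 2), 2) = W,  pair(unit, 2) = Z.
Bind W := g(plus(2, 2), 2); no other remaining equation mentions W. Substituting into the earlier binding gives Q := g(plus(g(plus(2, 2), 2), false), false).
Bind Z := pair(unit, 2).
No equations remain and no clash or occurs-check failure arose, so a unifier exists.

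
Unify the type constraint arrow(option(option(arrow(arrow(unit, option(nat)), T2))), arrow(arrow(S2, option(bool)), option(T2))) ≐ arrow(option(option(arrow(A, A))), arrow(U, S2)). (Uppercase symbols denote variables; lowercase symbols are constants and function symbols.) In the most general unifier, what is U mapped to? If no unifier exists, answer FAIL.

arrow(option(arrow(unit, option(nat))), option(bool))

Decompose arrow/2: option(option(arrow(arrow(unit, option(nat)), T2))) ≐ option(option(arrow(A, A))),  arrow(arrow(S2, option(bool)), option(T2)) ≐ arrow(U, S2).
Decompose option/1: option(arrow(arrow(unit, option(nat)), T2)) ≐ option(arrow(A, A)).
Decompose option/1: arrow(arrow(unit, option(nat)), T2) ≐ arrow(A, A).
Decompose arrow/2: arrow(unit, option(nat)) ≐ A,  T2 ≐ A.
Bind A := arrow(unit, option(nat)); substituting into the one remaining equation that mentions A gives: T2 ≐ arrow(unit, option(nat)).
Bind T2 := arrow(unit, option(nat)); substituting into the remaining equation gives: arrow(arrow(S2, option(bool)), option(arrow(unit, option(nat)))) ≐ arrow(U, S2).
Decompose arrow/2: arrow(S2, option(bool)) ≐ U,  option(arrow(unit, option(nat))) ≐ S2.
Bind U := arrow(S2, option(bool)); no other remaining equation mentions U.
Bind S2 := option(arrow(unit, option(nat))). Substituting into the earlier binding gives U := arrow(option(arrow(unit, option(nat))), option(bool)).
MGU = { A ↦ arrow(unit, option(nat)), T2 ↦ arrow(unit, option(nat)), U ↦ arrow(option(arrow(unit, option(nat))), option(bool)), S2 ↦ option(arrow(unit, option(nat))) }, so U ↦ arrow(option(arrow(unit, option(nat))), option(bool)).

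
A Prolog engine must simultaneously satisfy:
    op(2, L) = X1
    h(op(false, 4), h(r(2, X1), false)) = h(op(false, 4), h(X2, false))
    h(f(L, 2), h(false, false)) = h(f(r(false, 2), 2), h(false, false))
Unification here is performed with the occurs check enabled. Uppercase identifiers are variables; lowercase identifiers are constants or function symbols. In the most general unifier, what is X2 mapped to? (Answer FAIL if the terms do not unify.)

r(2, op(2, r(false, 2)))

Bind X1 := op(2, L); substituting into the one remaining equation that mentions X1 gives: h(op(false, 4), h(r(2, op(2, L)), false)) = h(op(false, 4), h(X2, false)).
Decompose h/2: op(false, 4) = op(false, 4),  h(r(2, op(2, L)), false) = h(X2, false).
Delete trivial equation op(false, 4) = op(false, 4).
Decompose h/2: r(2, op(2, L)) = X2,  false = false.
Bind X2 := r(2, op(2, L)); no other remaining equation mentions X2.
Delete trivial equation false = false.
Decompose h/2: f(L, 2) = f(r(false, 2), 2),  h(false, false) = h(false, false).
Decompose f/2: L = r(false, 2),  2 = 2.
Bind L := r(false, 2); no other remaining equation mentions L. Substituting into the earlier bindings gives X1 := op(2, r(false, 2)), X2 := r(2, op(2, r(false, 2))).
Delete trivial equation 2 = 2.
Delete trivial equation h(false, false) = h(false, false).
MGU = { X1 = op(2, r(false, 2)), X2 = r(2, op(2, r(false, 2))), L = r(false, 2) }, so X2 = r(2, op(2, r(false, 2))).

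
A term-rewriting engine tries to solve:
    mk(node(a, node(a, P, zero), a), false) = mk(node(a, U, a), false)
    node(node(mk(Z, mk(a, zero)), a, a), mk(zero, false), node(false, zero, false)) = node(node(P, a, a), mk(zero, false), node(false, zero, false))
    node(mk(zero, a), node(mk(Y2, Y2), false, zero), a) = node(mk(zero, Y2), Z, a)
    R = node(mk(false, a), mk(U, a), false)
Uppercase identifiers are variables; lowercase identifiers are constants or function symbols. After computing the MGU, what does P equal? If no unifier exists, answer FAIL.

Decompose mk/2: node(a, node(a, P, zero), a) = node(a, U, a),  false = false.
Decompose node/3: a = a,  node(a, P, zero) = U,  a = a.
Delete trivial equation a = a.
Bind U := node(a, P, zero); substituting into the one remaining equation that mentions U gives: R = node(mk(false, a), mk(node(a, P, zero), a), false).
Delete trivial equation a = a.
Delete trivial equation false = false.
Decompose node/3: node(mk(Z, mk(a, zero)), a, a) = node(P, a, a),  mk(zero, false) = mk(zero, false),  node(false, zero, false) = node(false, zero, false).
Decompose node/3: mk(Z, mk(a, zero)) = P,  a = a,  a = a.
Bind P := mk(Z, mk(a, zero)); substituting into the one remaining equation that mentions P gives: R = node(mk(false, a), mk(node(a, mk(Z, mk(a, zero)), zero), a), false). Substituting into the earlier binding gives U := node(a, mk(Z, mk(a, zero)), zero).
Delete trivial equation a = a.
Delete trivial equation a = a.
Delete trivial equation mk(zero, false) = mk(zero, false).
Delete trivial equation node(false, zero, false) = node(false, zero, false).
Decompose node/3: mk(zero, a) = mk(zero, Y2),  node(mk(Y2, Y2), false, zero) = Z,  a = a.
Decompose mk/2: zero = zero,  a = Y2.
Delete trivial equation zero = zero.
Bind Y2 := a; substituting into the one remaining equation that mentions Y2 gives: node(mk(a, a), false, zero) = Z.
Bind Z := node(mk(a, a), false, zero); substituting into the one remaining equation that mentions Z gives: R = node(mk(false, a), mk(node(a, mk(node(mk(a, a), false, zero), mk(a, zero)), zero), a), false). Substituting into the earlier bindings gives U := node(a, mk(node(mk(a, a), false, zero), mk(a, zero)), zero), P := mk(node(mk(a, a), false, zero), mk(a, zero)).
Delete trivial equation a = a.
Bind R := node(mk(false, a), mk(node(a, mk(node(mk(a, a), false, zero), mk(a, zero)), zero), a), false).
MGU = { U -> node(a, mk(node(mk(a, a), false, zero), mk(a, zero)), zero), P -> mk(node(mk(a, a), false, zero), mk(a, zero)), Y2 -> a, Z -> node(mk(a, a), false, zero), R -> node(mk(false, a), mk(node(a, mk(node(mk(a, a), false, zero), mk(a, zero)), zero), a), false) }, so P -> mk(node(mk(a, a), false, zero), mk(a, zero)).

mk(node(mk(a, a), false, zero), mk(a, zero))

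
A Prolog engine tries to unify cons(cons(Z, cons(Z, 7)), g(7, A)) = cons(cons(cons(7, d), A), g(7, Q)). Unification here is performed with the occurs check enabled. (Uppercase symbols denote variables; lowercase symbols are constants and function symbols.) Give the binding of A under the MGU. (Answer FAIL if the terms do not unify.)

Decompose cons/2: cons(Z, cons(Z, 7)) = cons(cons(7, d), A),  g(7, A) = g(7, Q).
Decompose cons/2: Z = cons(7, d),  cons(Z, 7) = A.
Bind Z := cons(7, d); substituting into the one remaining equation that mentions Z gives: cons(cons(7, d), 7) = A.
Bind A := cons(cons(7, d), 7); substituting into the remaining equation gives: g(7, cons(cons(7, d), 7)) = g(7, Q).
Decompose g/2: 7 = 7,  cons(cons(7, d), 7) = Q.
Delete trivial equation 7 = 7.
Bind Q := cons(cons(7, d), 7).
MGU = { Z ↦ cons(7, d), A ↦ cons(cons(7, d), 7), Q ↦ cons(cons(7, d), 7) }, so A ↦ cons(cons(7, d), 7).

cons(cons(7, d), 7)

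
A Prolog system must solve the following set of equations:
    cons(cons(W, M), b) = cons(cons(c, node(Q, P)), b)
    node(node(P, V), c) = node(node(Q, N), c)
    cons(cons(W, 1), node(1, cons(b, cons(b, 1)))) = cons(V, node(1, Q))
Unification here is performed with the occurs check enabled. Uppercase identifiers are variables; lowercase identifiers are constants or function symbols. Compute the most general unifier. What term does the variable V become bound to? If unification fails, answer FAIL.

Decompose cons/2: cons(W, M) = cons(c, node(Q, P)),  b = b.
Decompose cons/2: W = c,  M = node(Q, P).
Bind W := c; substituting into the one remaining equation that mentions W gives: cons(cons(c, 1), node(1, cons(b, cons(b, 1)))) = cons(V, node(1, Q)).
Bind M := node(Q, P); no other remaining equation mentions M.
Delete trivial equation b = b.
Decompose node/2: node(P, V) = node(Q, N),  c = c.
Decompose node/2: P = Q,  V = N.
Bind P := Q; no other remaining equation mentions P. Substituting into the earlier binding gives M := node(Q, Q).
Bind V := N; substituting into the one remaining equation that mentions V gives: cons(cons(c, 1), node(1, cons(b, cons(b, 1)))) = cons(N, node(1, Q)).
Delete trivial equation c = c.
Decompose cons/2: cons(c, 1) = N,  node(1, cons(b, cons(b, 1))) = node(1, Q).
Bind N := cons(c, 1); no other remaining equation mentions N. Substituting into the earlier binding gives V := cons(c, 1).
Decompose node/2: 1 = 1,  cons(b, cons(b, 1)) = Q.
Delete trivial equation 1 = 1.
Bind Q := cons(b, cons(b, 1)). Substituting into the earlier bindings gives M := node(cons(b, cons(b, 1)), cons(b, cons(b, 1))), P := cons(b, cons(b, 1)).
MGU = { W ↦ c, M ↦ node(cons(b, cons(b, 1)), cons(b, cons(b, 1))), P ↦ cons(b, cons(b, 1)), V ↦ cons(c, 1), N ↦ cons(c, 1), Q ↦ cons(b, cons(b, 1)) }, so V ↦ cons(c, 1).

cons(c, 1)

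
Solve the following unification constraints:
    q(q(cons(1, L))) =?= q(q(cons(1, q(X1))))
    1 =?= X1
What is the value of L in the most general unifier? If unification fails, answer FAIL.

q(1)

Decompose q/1: q(cons(1, L)) =?= q(cons(1, q(X1))).
Decompose q/1: cons(1, L) =?= cons(1, q(X1)).
Decompose cons/2: 1 =?= 1,  L =?= q(X1).
Delete trivial equation 1 =?= 1.
Bind L := q(X1); no other remaining equation mentions L.
Bind X1 := 1. Substituting into the earlier binding gives L := q(1).
MGU = { L -> q(1), X1 -> 1 }, so L -> q(1).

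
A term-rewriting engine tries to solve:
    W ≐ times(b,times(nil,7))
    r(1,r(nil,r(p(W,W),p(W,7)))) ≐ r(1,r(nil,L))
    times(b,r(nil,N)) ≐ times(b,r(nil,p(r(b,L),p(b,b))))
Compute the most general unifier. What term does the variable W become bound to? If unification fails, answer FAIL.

Bind W := times(b,times(nil,7)); substituting into the one remaining equation that mentions W gives: r(1,r(nil,r(p(times(b,times(nil,7)),times(b,times(nil,7))),p(times(b,times(nil,7)),7)))) ≐ r(1,r(nil,L)).
Decompose r/2: 1 ≐ 1,  r(nil,r(p(times(b,times(nil,7)),times(b,times(nil,7))),p(times(b,times(nil,7)),7))) ≐ r(nil,L).
Delete trivial equation 1 ≐ 1.
Decompose r/2: nil ≐ nil,  r(p(times(b,times(nil,7)),times(b,times(nil,7))),p(times(b,times(nil,7)),7)) ≐ L.
Delete trivial equation nil ≐ nil.
Bind L := r(p(times(b,times(nil,7)),times(b,times(nil,7))),p(times(b,times(nil,7)),7)); substituting into the remaining equation gives: times(b,r(nil,N)) ≐ times(b,r(nil,p(r(b,r(p(times(b,times(nil,7)),times(b,times(nil,7))),p(times(b,times(nil,7)),7))),p(b,b)))).
Decompose times/2: b ≐ b,  r(nil,N) ≐ r(nil,p(r(b,r(p(times(b,times(nil,7)),times(b,times(nil,7))),p(times(b,times(nil,7)),7))),p(b,b))).
Delete trivial equation b ≐ b.
Decompose r/2: nil ≐ nil,  N ≐ p(r(b,r(p(times(b,times(nil,7)),times(b,times(nil,7))),p(times(b,times(nil,7)),7))),p(b,b)).
Delete trivial equation nil ≐ nil.
Bind N := p(r(b,r(p(times(b,times(nil,7)),times(b,times(nil,7))),p(times(b,times(nil,7)),7))),p(b,b)).
MGU = { W := times(b,times(nil,7)), L := r(p(times(b,times(nil,7)),times(b,times(nil,7))),p(times(b,times(nil,7)),7)), N := p(r(b,r(p(times(b,times(nil,7)),times(b,times(nil,7))),p(times(b,times(nil,7)),7))),p(b,b)) }, so W := times(b,times(nil,7)).

times(b,times(nil,7))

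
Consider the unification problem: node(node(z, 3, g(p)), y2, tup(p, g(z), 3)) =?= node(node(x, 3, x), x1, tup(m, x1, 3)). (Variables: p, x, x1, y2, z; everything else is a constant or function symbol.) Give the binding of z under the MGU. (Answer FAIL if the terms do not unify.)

Decompose node/3: node(z, 3, g(p)) =?= node(x, 3, x),  y2 =?= x1,  tup(p, g(z), 3) =?= tup(m, x1, 3).
Decompose node/3: z =?= x,  3 =?= 3,  g(p) =?= x.
Bind z := x; substituting into the one remaining equation that mentions z gives: tup(p, g(x), 3) =?= tup(m, x1, 3).
Delete trivial equation 3 =?= 3.
Bind x := g(p); substituting into the one remaining equation that mentions x gives: tup(p, g(g(p)), 3) =?= tup(m, x1, 3). Substituting into the earlier binding gives z := g(p).
Bind y2 := x1; no other remaining equation mentions y2.
Decompose tup/3: p =?= m,  g(g(p)) =?= x1,  3 =?= 3.
Bind p := m; substituting into the one remaining equation that mentions p gives: g(g(m)) =?= x1. Substituting into the earlier bindings gives z := g(m), x := g(m).
Bind x1 := g(g(m)); no other remaining equation mentions x1. Substituting into the earlier binding gives y2 := g(g(m)).
Delete trivial equation 3 =?= 3.
MGU = { z ↦ g(m), x ↦ g(m), y2 ↦ g(g(m)), p ↦ m, x1 ↦ g(g(m)) }, so z ↦ g(m).

g(m)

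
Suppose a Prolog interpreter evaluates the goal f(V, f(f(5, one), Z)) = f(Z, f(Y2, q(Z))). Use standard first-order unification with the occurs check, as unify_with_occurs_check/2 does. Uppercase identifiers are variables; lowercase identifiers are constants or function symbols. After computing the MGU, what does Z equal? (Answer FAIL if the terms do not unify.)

FAIL

Decompose f/2: V = Z,  f(f(5, one), Z) = f(Y2, q(Z)).
Bind V := Z; no other remaining equation mentions V.
Decompose f/2: f(5, one) = Y2,  Z = q(Z).
Bind Y2 := f(5, one); no other remaining equation mentions Y2.
Occurs check fails: Z occurs in q(Z); the equation Z = q(Z) has no finite solution.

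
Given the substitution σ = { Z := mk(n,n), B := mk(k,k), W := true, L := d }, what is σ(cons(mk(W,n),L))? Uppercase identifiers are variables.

cons(mk(true,n),d)

Replace each occurrence of W with true.
Replace each occurrence of L with d.
Result: cons(mk(true,n),d).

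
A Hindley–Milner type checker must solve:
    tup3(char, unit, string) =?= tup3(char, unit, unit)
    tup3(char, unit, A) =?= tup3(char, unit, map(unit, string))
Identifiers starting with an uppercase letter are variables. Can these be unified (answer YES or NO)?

NO

Decompose tup3/3: char =?= char,  unit =?= unit,  string =?= unit.
Delete trivial equation char =?= char.
Delete trivial equation unit =?= unit.
Clash: constants string and unit differ; no unifier exists.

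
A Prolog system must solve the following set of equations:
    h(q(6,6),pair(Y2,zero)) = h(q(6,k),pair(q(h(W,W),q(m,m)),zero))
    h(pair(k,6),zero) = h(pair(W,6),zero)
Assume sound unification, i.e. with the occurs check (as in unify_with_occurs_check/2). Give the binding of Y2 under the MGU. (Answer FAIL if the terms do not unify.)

Decompose h/2: q(6,6) = q(6,k),  pair(Y2,zero) = pair(q(h(W,W),q(m,m)),zero).
Decompose q/2: 6 = 6,  6 = k.
Delete trivial equation 6 = 6.
Clash: constants 6 and k differ; no unifier exists.

FAIL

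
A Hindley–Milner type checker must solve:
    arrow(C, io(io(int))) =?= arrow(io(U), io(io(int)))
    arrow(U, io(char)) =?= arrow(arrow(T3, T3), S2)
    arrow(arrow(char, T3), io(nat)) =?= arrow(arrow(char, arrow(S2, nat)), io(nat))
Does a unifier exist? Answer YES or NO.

Decompose arrow/2: C =?= io(U),  io(io(int)) =?= io(io(int)).
Bind C := io(U); no other remaining equation mentions C.
Delete trivial equation io(io(int)) =?= io(io(int)).
Decompose arrow/2: U =?= arrow(T3, T3),  io(char) =?= S2.
Bind U := arrow(T3, T3); no other remaining equation mentions U. Substituting into the earlier binding gives C := io(arrow(T3, T3)).
Bind S2 := io(char); substituting into the remaining equation gives: arrow(arrow(char, T3), io(nat)) =?= arrow(arrow(char, arrow(io(char), nat)), io(nat)).
Decompose arrow/2: arrow(char, T3) =?= arrow(char, arrow(io(char), nat)),  io(nat) =?= io(nat).
Decompose arrow/2: char =?= char,  T3 =?= arrow(io(char), nat).
Delete trivial equation char =?= char.
Bind T3 := arrow(io(char), nat); no other remaining equation mentions T3. Substituting into the earlier bindings gives C := io(arrow(arrow(io(char), nat), arrow(io(char), nat))), U := arrow(arrow(io(char), nat), arrow(io(char), nat)).
Delete trivial equation io(nat) =?= io(nat).
No equations remain and no clash or occurs-check failure arose, so a unifier exists.

YES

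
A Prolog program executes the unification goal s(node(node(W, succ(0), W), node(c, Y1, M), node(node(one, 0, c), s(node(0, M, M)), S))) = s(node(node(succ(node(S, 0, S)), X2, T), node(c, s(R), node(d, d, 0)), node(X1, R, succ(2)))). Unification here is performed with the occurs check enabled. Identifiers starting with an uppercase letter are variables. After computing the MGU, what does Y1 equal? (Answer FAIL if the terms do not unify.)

s(s(node(0, node(d, d, 0), node(d, d, 0))))

Decompose s/1: node(node(W, succ(0), W), node(c, Y1, M), node(node(one, 0, c), s(node(0, M, M)), S)) = node(node(succ(node(S, 0, S)), X2, T), node(c, s(R), node(d, d, 0)), node(X1, R, succ(2))).
Decompose node/3: node(W, succ(0), W) = node(succ(node(S, 0, S)), X2, T),  node(c, Y1, M) = node(c, s(R), node(d, d, 0)),  node(node(one, 0, c), s(node(0, M, M)), S) = node(X1, R, succ(2)).
Decompose node/3: W = succ(node(S, 0, S)),  succ(0) = X2,  W = T.
Bind W := succ(node(S, 0, S)); substituting into the one remaining equation that mentions W gives: succ(node(S, 0, S)) = T.
Bind X2 := succ(0); no other remaining equation mentions X2.
Bind T := succ(node(S, 0, S)); no other remaining equation mentions T.
Decompose node/3: c = c,  Y1 = s(R),  M = node(d, d, 0).
Delete trivial equation c = c.
Bind Y1 := s(R); no other remaining equation mentions Y1.
Bind M := node(d, d, 0); substituting into the remaining equation gives: node(node(one, 0, c), s(node(0, node(d, d, 0), node(d, d, 0))), S) = node(X1, R, succ(2)).
Decompose node/3: node(one, 0, c) = X1,  s(node(0, node(d, d, 0), node(d, d, 0))) = R,  S = succ(2).
Bind X1 := node(one, 0, c); no other remaining equation mentions X1.
Bind R := s(node(0, node(d, d, 0), node(d, d, 0))); no other remaining equation mentions R. Substituting into the earlier binding gives Y1 := s(s(node(0, node(d, d, 0), node(d, d, 0)))).
Bind S := succ(2). Substituting into the earlier bindings gives W := succ(node(succ(2), 0, succ(2))), T := succ(node(succ(2), 0, succ(2))).
MGU = { W -> succ(node(succ(2), 0, succ(2))), X2 -> succ(0), T -> succ(node(succ(2), 0, succ(2))), Y1 -> s(s(node(0, node(d, d, 0), node(d, d, 0)))), M -> node(d, d, 0), X1 -> node(one, 0, c), R -> s(node(0, node(d, d, 0), node(d, d, 0))), S -> succ(2) }, so Y1 -> s(s(node(0, node(d, d, 0), node(d, d, 0)))).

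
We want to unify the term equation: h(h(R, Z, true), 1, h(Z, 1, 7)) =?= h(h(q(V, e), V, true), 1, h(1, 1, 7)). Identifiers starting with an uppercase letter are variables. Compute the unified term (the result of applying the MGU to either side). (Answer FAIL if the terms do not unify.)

h(h(q(1, e), 1, true), 1, h(1, 1, 7))

Decompose h/3: h(R, Z, true) =?= h(q(V, e), V, true),  1 =?= 1,  h(Z, 1, 7) =?= h(1, 1, 7).
Decompose h/3: R =?= q(V, e),  Z =?= V,  true =?= true.
Bind R := q(V, e); no other remaining equation mentions R.
Bind Z := V; substituting into the one remaining equation that mentions Z gives: h(V, 1, 7) =?= h(1, 1, 7).
Delete trivial equation true =?= true.
Delete trivial equation 1 =?= 1.
Decompose h/3: V =?= 1,  1 =?= 1,  7 =?= 7.
Bind V := 1; no other remaining equation mentions V. Substituting into the earlier bindings gives R := q(1, e), Z := 1.
Delete trivial equation 1 =?= 1.
Delete trivial equation 7 =?= 7.
Applying the MGU to either side gives h(h(q(1, e), 1, true), 1, h(1, 1, 7)).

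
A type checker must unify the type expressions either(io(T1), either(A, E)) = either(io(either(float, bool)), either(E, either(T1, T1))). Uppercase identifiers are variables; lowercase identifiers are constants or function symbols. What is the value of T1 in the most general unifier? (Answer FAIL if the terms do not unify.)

Decompose either/2: io(T1) = io(either(float, bool)),  either(A, E) = either(E, either(T1, T1)).
Decompose io/1: T1 = either(float, bool).
Bind T1 := either(float, bool); substituting into the remaining equation gives: either(A, E) = either(E, either(either(float, bool), either(float, bool))).
Decompose either/2: A = E,  E = either(either(float, bool), either(float, bool)).
Bind A := E; no other remaining equation mentions A.
Bind E := either(either(float, bool), either(float, bool)). Substituting into the earlier binding gives A := either(either(float, bool), either(float, bool)).
MGU = { T1 -> either(float, bool), A -> either(either(float, bool), either(float, bool)), E -> either(either(float, bool), either(float, bool)) }, so T1 -> either(float, bool).

either(float, bool)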